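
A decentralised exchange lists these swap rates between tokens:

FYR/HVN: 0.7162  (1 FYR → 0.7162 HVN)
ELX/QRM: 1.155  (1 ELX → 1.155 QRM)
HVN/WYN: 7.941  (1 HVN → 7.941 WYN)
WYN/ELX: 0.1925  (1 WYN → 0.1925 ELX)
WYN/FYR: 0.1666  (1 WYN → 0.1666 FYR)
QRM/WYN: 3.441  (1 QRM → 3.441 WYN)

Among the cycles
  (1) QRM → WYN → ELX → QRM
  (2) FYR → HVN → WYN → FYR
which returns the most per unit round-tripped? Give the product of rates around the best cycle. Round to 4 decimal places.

0.9475

(1) 3.441 × 0.1925 × 1.155 = 0.76506
(2) 0.7162 × 7.941 × 0.1666 = 0.94751
Highest is cycle (2) at 0.9475 (≤1, no arbitrage).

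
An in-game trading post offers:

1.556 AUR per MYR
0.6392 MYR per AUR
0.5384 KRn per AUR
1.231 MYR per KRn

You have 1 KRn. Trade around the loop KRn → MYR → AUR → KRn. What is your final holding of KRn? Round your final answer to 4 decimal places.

1.0313

1 KRn × 1.231 = 1.231 MYR
1.231 MYR × 1.556 = 1.915436 AUR
1.915436 AUR × 0.5384 = 1.0312707424 KRn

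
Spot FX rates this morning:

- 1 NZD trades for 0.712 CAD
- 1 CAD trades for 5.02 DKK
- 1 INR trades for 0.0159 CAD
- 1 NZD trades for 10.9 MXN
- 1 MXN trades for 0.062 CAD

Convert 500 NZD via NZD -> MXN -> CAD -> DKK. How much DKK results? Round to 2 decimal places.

500 NZD × 10.9 = 5450 MXN
5450 MXN × 0.062 = 337.9 CAD
337.9 CAD × 5.02 = 1696.258 DKK

1696.26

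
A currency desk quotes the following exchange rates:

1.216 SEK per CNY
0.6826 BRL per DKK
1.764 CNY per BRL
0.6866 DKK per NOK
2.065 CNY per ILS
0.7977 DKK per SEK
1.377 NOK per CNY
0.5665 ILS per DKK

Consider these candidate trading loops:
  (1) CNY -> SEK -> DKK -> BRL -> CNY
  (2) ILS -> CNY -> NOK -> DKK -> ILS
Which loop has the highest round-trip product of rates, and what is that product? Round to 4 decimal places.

(1) 1.216 × 0.7977 × 0.6826 × 1.764 = 1.16799
(2) 2.065 × 1.377 × 0.6866 × 0.5665 = 1.10601
Highest is cycle (1) at 1.1680 (>1, arbitrage).

1.1680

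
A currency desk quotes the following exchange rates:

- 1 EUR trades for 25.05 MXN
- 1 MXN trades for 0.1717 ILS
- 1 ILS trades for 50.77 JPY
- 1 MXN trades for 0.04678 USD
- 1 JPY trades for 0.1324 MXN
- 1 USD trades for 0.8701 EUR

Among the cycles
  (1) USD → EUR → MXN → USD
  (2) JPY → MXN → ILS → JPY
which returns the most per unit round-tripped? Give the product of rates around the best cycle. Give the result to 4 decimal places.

(1) 0.8701 × 25.05 × 0.04678 = 1.01962
(2) 0.1324 × 0.1717 × 50.77 = 1.15416
Highest is cycle (2) at 1.1542 (>1, arbitrage).

1.1542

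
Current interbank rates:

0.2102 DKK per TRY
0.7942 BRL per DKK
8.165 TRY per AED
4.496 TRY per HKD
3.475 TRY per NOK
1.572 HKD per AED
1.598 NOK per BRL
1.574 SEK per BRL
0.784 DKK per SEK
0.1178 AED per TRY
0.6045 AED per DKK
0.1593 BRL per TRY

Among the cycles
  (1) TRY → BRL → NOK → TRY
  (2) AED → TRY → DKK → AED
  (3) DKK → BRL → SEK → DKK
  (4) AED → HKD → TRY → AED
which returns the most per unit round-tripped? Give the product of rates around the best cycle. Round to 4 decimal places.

1.0375

(1) 0.1593 × 1.598 × 3.475 = 0.88460
(2) 8.165 × 0.2102 × 0.6045 = 1.03749
(3) 0.7942 × 1.574 × 0.784 = 0.98006
(4) 1.572 × 4.496 × 0.1178 = 0.83258
Highest is cycle (2) at 1.0375 (>1, arbitrage).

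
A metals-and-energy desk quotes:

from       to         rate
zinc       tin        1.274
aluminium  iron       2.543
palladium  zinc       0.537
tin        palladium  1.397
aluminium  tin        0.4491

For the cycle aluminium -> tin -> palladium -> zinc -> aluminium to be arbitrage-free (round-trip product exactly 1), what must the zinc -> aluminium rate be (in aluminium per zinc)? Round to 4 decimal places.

Known legs of the cycle: 0.4491 × 1.397 × 0.537 = 0.3369098799
For no arbitrage the full-cycle product must be 1, so the missing rate is 1 / 0.3369098799 ≈ 2.968153.

2.9682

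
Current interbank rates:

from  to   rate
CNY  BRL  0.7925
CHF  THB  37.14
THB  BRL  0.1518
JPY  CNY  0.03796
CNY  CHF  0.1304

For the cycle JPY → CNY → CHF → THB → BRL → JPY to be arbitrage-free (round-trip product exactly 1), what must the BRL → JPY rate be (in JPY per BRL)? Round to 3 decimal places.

Known legs of the cycle: 0.03796 × 0.1304 × 37.14 × 0.1518 = 0.027907277194368
For no arbitrage the full-cycle product must be 1, so the missing rate is 1 / 0.027907277194368 ≈ 35.83295.

35.833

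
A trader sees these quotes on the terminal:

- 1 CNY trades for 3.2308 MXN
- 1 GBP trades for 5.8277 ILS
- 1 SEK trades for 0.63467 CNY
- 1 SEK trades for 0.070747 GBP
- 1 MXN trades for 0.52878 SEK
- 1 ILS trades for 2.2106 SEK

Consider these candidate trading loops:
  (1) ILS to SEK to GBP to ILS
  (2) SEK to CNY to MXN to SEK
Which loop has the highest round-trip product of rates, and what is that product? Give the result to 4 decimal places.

(1) 2.2106 × 0.070747 × 5.8277 = 0.91141
(2) 0.63467 × 3.2308 × 0.52878 = 1.08426
Highest is cycle (2) at 1.0843 (>1, arbitrage).

1.0843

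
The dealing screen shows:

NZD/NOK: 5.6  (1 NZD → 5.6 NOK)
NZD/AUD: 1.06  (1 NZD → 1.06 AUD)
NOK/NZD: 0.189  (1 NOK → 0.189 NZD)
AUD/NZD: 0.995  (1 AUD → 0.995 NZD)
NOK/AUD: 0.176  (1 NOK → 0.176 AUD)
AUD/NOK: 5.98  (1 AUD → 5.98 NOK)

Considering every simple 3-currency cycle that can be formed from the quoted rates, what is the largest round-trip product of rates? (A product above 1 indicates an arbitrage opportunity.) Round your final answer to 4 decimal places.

NOK→NZD→AUD→NOK: 0.189 × 1.06 × 5.98 = 1.19803
NOK→AUD→NZD→NOK: 0.176 × 0.995 × 5.6 = 0.98067
Maximum is NOK→NZD→AUD→NOK at 1.1980; arbitrage exists.

1.1980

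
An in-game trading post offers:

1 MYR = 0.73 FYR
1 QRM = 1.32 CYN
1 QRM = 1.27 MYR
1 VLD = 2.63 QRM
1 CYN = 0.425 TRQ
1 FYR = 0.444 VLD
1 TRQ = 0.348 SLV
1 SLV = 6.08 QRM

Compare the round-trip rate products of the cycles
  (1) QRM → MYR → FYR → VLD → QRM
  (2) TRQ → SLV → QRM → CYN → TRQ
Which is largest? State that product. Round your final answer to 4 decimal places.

(1) 1.27 × 0.73 × 0.444 × 2.63 = 1.08259
(2) 0.348 × 6.08 × 1.32 × 0.425 = 1.18699
Highest is cycle (2) at 1.1870 (>1, arbitrage).

1.1870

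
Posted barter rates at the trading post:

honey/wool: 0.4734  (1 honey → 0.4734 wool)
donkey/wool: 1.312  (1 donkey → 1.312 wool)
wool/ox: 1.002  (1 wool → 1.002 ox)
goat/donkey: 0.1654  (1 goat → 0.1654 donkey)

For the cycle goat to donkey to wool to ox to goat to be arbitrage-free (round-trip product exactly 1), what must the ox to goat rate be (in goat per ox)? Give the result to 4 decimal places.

Known legs of the cycle: 0.1654 × 1.312 × 1.002 = 0.2174388096
For no arbitrage the full-cycle product must be 1, so the missing rate is 1 / 0.2174388096 ≈ 4.598995.

4.5990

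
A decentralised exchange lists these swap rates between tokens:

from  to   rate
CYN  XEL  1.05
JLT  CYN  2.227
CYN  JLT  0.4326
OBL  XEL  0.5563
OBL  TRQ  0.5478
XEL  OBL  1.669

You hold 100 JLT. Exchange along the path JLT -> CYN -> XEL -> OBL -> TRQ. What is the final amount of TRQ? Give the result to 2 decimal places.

100 JLT × 2.227 = 222.7 CYN
222.7 CYN × 1.05 = 233.835 XEL
233.835 XEL × 1.669 = 390.270615 OBL
390.270615 OBL × 0.5478 = 213.790242897 TRQ

213.79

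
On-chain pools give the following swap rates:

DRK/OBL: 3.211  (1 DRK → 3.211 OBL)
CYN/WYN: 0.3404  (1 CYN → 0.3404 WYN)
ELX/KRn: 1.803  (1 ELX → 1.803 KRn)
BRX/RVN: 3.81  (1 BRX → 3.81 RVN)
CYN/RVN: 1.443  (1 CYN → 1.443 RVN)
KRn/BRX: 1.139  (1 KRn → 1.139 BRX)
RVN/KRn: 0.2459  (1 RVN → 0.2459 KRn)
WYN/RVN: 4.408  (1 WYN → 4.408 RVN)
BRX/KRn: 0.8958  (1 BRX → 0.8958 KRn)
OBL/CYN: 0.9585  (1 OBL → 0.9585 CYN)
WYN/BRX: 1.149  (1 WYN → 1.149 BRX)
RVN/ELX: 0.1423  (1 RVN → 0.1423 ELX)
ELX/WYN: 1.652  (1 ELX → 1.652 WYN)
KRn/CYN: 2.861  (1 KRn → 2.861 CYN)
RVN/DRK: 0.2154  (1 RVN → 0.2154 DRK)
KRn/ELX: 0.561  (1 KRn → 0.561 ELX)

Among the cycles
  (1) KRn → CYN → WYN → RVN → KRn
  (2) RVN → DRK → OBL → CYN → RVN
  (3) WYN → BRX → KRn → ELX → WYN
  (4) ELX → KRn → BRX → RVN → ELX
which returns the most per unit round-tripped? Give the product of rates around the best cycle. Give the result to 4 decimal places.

(1) 2.861 × 0.3404 × 4.408 × 0.2459 = 1.05562
(2) 0.2154 × 3.211 × 0.9585 × 1.443 = 0.95663
(3) 1.149 × 0.8958 × 0.561 × 1.652 = 0.95390
(4) 1.803 × 1.139 × 3.81 × 0.1423 = 1.11340
Highest is cycle (4) at 1.1134 (>1, arbitrage).

1.1134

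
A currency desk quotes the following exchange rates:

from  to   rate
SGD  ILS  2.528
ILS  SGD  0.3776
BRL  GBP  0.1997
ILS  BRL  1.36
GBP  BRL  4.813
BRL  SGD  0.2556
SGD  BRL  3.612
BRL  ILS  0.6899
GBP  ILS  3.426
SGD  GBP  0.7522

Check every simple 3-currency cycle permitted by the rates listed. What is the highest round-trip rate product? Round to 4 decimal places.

0.9731

ILS→SGD→GBP→ILS: 0.3776 × 0.7522 × 3.426 = 0.97309
ILS→SGD→BRL→ILS: 0.3776 × 3.612 × 0.6899 = 0.94095
ILS→BRL→GBP→ILS: 1.36 × 0.1997 × 3.426 = 0.93047
SGD→GBP→BRL→SGD: 0.7522 × 4.813 × 0.2556 = 0.92536
ILS→BRL→SGD→ILS: 1.36 × 0.2556 × 2.528 = 0.87877
Maximum is ILS→SGD→GBP→ILS at 0.9731; no arbitrage — every cycle loses value.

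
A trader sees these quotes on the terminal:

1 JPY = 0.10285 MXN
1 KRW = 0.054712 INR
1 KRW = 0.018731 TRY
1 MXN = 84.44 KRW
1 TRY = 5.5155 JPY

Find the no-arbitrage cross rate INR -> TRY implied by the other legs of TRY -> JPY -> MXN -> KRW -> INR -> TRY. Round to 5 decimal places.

0.38158

Known legs of the cycle: 5.5155 × 0.10285 × 84.44 × 0.054712 = 2.620716242303544
For no arbitrage the full-cycle product must be 1, so the missing rate is 1 / 2.620716242303544 ≈ 0.3815751.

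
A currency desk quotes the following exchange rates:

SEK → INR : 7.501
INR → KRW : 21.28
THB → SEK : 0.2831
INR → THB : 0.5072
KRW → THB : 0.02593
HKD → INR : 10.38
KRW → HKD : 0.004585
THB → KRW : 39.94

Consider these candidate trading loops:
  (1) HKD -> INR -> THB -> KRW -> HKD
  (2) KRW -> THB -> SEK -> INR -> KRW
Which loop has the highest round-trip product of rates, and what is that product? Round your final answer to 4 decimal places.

1.1717

(1) 10.38 × 0.5072 × 39.94 × 0.004585 = 0.96410
(2) 0.02593 × 0.2831 × 7.501 × 21.28 = 1.17175
Highest is cycle (2) at 1.1717 (>1, arbitrage).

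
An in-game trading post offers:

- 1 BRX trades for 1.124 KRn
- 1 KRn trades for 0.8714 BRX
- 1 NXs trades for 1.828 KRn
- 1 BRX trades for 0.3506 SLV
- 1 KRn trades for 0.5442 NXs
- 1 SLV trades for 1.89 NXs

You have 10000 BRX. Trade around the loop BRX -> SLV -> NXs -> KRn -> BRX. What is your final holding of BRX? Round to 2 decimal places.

10555.22

10000 BRX × 0.3506 = 3506 SLV
3506 SLV × 1.89 = 6626.34 NXs
6626.34 NXs × 1.828 = 12112.94952 KRn
12112.94952 KRn × 0.8714 = 10555.224211728 BRX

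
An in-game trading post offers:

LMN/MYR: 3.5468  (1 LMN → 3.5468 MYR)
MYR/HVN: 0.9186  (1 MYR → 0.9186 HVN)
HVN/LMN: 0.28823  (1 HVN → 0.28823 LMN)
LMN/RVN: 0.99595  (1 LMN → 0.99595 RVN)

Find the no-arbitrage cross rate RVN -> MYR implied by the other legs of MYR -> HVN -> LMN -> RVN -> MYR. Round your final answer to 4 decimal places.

3.7922

Known legs of the cycle: 0.9186 × 0.28823 × 0.99595 = 0.2636957672841
For no arbitrage the full-cycle product must be 1, so the missing rate is 1 / 0.2636957672841 ≈ 3.792249.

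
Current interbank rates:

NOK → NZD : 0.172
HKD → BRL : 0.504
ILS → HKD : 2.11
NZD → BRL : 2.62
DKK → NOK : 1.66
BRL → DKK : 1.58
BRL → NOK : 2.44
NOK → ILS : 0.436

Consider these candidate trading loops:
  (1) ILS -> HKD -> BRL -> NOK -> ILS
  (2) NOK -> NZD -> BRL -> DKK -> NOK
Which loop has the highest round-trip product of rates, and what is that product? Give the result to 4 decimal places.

1.1819

(1) 2.11 × 0.504 × 2.44 × 0.436 = 1.13133
(2) 0.172 × 2.62 × 1.58 × 1.66 = 1.18194
Highest is cycle (2) at 1.1819 (>1, arbitrage).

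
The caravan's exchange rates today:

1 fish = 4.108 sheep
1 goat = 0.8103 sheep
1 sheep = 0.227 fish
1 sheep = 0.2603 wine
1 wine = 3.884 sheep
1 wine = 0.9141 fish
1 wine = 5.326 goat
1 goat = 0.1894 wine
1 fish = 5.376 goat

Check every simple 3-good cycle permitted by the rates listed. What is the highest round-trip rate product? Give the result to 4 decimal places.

1.1234

wine→goat→sheep→wine: 5.326 × 0.8103 × 0.2603 = 1.12337
fish→goat→sheep→fish: 5.376 × 0.8103 × 0.227 = 0.98885
wine→fish→sheep→wine: 0.9141 × 4.108 × 0.2603 = 0.97746
wine→fish→goat→wine: 0.9141 × 5.376 × 0.1894 = 0.93075
Maximum is wine→goat→sheep→wine at 1.1234; arbitrage exists.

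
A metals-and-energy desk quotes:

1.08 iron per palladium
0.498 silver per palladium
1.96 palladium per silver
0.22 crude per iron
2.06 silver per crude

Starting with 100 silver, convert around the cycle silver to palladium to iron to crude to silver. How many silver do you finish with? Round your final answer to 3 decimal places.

95.933

100 silver × 1.96 = 196 palladium
196 palladium × 1.08 = 211.68 iron
211.68 iron × 0.22 = 46.5696 crude
46.5696 crude × 2.06 = 95.933376 silver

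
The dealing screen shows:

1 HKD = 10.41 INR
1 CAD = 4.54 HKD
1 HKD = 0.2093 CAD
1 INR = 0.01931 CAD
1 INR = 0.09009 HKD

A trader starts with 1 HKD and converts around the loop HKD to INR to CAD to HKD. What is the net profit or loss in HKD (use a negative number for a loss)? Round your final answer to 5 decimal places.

1 HKD × 10.41 = 10.41 INR
10.41 INR × 0.01931 = 0.2010171 CAD
0.2010171 CAD × 4.54 = 0.912617634 HKD
Net change: 0.912617634 − 1 = -0.087382366 HKD

-0.08738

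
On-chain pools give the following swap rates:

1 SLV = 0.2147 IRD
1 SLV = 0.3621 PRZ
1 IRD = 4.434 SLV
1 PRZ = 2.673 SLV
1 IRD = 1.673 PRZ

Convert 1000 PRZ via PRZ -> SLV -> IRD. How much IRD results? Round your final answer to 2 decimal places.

573.89

1000 PRZ × 2.673 = 2673 SLV
2673 SLV × 0.2147 = 573.8931 IRD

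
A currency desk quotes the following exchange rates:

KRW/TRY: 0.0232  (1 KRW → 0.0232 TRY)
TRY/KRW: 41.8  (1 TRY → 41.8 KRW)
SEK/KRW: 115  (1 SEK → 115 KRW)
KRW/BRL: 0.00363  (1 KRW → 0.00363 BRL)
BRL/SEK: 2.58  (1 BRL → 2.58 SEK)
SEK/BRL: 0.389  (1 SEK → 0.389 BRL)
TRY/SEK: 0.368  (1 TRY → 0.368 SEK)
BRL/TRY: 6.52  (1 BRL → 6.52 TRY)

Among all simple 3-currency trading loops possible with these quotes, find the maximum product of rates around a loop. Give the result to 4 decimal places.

1.0770

SEK→KRW→BRL→SEK: 115 × 0.00363 × 2.58 = 1.07702
TRY→KRW→BRL→TRY: 41.8 × 0.00363 × 6.52 = 0.98931
TRY→SEK→KRW→TRY: 0.368 × 115 × 0.0232 = 0.98182
TRY→SEK→BRL→TRY: 0.368 × 0.389 × 6.52 = 0.93335
Maximum is SEK→KRW→BRL→SEK at 1.0770; arbitrage exists.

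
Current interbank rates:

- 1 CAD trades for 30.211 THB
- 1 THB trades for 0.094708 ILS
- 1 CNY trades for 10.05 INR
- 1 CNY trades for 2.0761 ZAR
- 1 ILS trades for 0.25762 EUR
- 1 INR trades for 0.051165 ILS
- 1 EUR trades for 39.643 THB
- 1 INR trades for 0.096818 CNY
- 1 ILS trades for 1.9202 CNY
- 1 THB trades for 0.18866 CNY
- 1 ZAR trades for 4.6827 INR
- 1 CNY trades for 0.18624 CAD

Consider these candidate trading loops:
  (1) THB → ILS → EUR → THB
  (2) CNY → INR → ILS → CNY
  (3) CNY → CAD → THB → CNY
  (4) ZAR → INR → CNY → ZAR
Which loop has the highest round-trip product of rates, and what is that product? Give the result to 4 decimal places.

1.0615

(1) 0.094708 × 0.25762 × 39.643 = 0.96724
(2) 10.05 × 0.051165 × 1.9202 = 0.98738
(3) 0.18624 × 30.211 × 0.18866 = 1.06149
(4) 4.6827 × 0.096818 × 2.0761 = 0.94124
Highest is cycle (3) at 1.0615 (>1, arbitrage).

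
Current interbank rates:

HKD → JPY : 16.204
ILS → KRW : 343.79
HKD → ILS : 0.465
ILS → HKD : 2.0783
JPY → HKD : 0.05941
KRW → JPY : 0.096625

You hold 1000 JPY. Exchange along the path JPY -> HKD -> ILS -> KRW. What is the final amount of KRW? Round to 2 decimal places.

9497.42

1000 JPY × 0.05941 = 59.41 HKD
59.41 HKD × 0.465 = 27.62565 ILS
27.62565 ILS × 343.79 = 9497.4222135 KRW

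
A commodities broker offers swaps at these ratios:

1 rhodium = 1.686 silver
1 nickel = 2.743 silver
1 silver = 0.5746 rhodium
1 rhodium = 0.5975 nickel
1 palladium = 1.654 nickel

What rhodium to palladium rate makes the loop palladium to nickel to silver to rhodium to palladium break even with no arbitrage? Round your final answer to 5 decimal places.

0.38360

Known legs of the cycle: 1.654 × 2.743 × 0.5746 = 2.6069153812
For no arbitrage the full-cycle product must be 1, so the missing rate is 1 / 2.6069153812 ≈ 0.3835951.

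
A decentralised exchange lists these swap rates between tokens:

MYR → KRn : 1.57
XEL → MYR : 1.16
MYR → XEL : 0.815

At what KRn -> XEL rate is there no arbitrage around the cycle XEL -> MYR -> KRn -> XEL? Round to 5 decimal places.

0.54909

Known legs of the cycle: 1.16 × 1.57 = 1.8212
For no arbitrage the full-cycle product must be 1, so the missing rate is 1 / 1.8212 ≈ 0.5490885.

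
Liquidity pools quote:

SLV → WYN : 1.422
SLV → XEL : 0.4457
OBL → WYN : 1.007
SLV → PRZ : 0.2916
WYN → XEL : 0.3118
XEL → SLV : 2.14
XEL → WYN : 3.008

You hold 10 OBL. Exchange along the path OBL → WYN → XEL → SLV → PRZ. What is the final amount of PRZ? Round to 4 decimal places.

10 OBL × 1.007 = 10.07 WYN
10.07 WYN × 0.3118 = 3.139826 XEL
3.139826 XEL × 2.14 = 6.71922764 SLV
6.71922764 SLV × 0.2916 = 1.959326779824 PRZ

1.9593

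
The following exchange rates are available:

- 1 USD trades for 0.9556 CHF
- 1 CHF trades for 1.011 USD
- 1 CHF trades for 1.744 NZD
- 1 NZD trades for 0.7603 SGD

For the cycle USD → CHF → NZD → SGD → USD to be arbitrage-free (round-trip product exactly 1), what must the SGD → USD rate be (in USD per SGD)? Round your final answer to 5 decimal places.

Known legs of the cycle: 0.9556 × 1.744 × 0.7603 = 1.26709043392
For no arbitrage the full-cycle product must be 1, so the missing rate is 1 / 1.26709043392 ≈ 0.7892097.

0.78921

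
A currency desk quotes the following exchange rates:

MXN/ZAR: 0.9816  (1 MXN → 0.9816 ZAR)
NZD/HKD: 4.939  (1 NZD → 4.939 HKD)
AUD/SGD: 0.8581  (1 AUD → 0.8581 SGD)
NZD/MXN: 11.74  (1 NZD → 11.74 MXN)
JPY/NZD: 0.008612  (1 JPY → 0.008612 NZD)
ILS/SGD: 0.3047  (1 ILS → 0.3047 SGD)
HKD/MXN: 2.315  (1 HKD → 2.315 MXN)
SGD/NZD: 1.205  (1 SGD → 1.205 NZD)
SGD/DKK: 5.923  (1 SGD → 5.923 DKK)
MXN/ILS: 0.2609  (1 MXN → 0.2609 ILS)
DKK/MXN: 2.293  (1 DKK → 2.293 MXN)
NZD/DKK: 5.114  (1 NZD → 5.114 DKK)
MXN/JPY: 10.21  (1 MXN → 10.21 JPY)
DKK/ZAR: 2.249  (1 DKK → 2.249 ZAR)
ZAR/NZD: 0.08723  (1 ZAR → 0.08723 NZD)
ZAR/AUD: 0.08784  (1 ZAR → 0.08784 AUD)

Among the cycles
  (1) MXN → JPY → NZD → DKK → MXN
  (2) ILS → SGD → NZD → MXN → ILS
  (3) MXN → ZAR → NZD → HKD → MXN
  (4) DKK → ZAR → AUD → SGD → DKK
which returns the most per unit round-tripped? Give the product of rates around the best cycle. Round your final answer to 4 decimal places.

1.1246

(1) 10.21 × 0.008612 × 5.114 × 2.293 = 1.03109
(2) 0.3047 × 1.205 × 11.74 × 0.2609 = 1.12461
(3) 0.9816 × 0.08723 × 4.939 × 2.315 = 0.97902
(4) 2.249 × 0.08784 × 0.8581 × 5.923 = 1.00406
Highest is cycle (2) at 1.1246 (>1, arbitrage).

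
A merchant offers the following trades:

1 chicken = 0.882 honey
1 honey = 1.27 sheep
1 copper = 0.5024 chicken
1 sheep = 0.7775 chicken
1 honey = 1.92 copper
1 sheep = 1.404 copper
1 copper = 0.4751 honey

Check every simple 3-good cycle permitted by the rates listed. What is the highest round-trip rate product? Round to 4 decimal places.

honey→sheep→chicken→honey: 1.27 × 0.7775 × 0.882 = 0.87091
honey→copper→chicken→honey: 1.92 × 0.5024 × 0.882 = 0.85078
honey→sheep→copper→honey: 1.27 × 1.404 × 0.4751 = 0.84714
Maximum is honey→sheep→chicken→honey at 0.8709; no arbitrage — every cycle loses value.

0.8709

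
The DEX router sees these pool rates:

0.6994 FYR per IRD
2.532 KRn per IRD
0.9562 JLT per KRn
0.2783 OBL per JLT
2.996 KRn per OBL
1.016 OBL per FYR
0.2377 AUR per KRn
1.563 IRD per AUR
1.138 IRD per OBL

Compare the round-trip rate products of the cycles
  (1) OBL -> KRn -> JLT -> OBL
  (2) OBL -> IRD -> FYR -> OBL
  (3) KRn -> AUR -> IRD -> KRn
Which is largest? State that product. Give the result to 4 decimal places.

0.9407

(1) 2.996 × 0.9562 × 0.2783 = 0.79727
(2) 1.138 × 0.6994 × 1.016 = 0.80865
(3) 0.2377 × 1.563 × 2.532 = 0.94070
Highest is cycle (3) at 0.9407 (≤1, no arbitrage).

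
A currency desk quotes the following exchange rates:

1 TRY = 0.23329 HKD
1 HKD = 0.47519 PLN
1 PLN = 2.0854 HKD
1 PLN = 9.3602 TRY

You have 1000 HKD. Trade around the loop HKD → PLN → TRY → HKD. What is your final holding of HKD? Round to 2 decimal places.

1037.64

1000 HKD × 0.47519 = 475.19 PLN
475.19 PLN × 9.3602 = 4447.873438 TRY
4447.873438 TRY × 0.23329 = 1037.64439435102 HKD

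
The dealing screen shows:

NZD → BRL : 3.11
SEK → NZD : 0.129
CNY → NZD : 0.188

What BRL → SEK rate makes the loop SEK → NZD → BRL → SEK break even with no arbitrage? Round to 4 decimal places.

Known legs of the cycle: 0.129 × 3.11 = 0.40119
For no arbitrage the full-cycle product must be 1, so the missing rate is 1 / 0.40119 ≈ 2.492585.

2.4926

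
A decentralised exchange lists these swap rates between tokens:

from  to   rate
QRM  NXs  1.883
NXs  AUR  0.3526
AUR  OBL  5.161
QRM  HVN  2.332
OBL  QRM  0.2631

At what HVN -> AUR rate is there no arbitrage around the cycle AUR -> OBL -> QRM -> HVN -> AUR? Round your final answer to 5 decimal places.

Known legs of the cycle: 5.161 × 0.2631 × 2.332 = 3.1665274212
For no arbitrage the full-cycle product must be 1, so the missing rate is 1 / 3.1665274212 ≈ 0.3158034.

0.31580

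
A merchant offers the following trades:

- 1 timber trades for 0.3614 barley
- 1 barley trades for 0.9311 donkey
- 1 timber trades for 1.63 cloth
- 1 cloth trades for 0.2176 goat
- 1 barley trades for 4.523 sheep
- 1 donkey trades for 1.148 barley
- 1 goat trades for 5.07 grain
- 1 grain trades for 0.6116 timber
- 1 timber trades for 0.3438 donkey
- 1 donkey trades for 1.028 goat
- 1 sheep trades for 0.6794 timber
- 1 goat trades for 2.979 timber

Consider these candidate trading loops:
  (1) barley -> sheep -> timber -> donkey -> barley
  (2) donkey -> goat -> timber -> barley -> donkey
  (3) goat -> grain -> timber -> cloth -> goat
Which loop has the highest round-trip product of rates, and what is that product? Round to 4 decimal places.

(1) 4.523 × 0.6794 × 0.3438 × 1.148 = 1.21283
(2) 1.028 × 2.979 × 0.3614 × 0.9311 = 1.03050
(3) 5.07 × 0.6116 × 1.63 × 0.2176 = 1.09982
Highest is cycle (1) at 1.2128 (>1, arbitrage).

1.2128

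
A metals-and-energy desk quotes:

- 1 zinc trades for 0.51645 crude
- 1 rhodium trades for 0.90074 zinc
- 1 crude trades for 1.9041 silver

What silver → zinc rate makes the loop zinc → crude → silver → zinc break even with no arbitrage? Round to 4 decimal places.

Known legs of the cycle: 0.51645 × 1.9041 = 0.983372445
For no arbitrage the full-cycle product must be 1, so the missing rate is 1 / 0.983372445 ≈ 1.016909.

1.0169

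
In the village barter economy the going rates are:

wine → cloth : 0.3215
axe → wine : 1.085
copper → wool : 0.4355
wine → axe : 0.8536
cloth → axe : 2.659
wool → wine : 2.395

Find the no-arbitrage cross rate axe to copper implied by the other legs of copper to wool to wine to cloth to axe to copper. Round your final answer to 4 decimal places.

Known legs of the cycle: 0.4355 × 2.395 × 0.3215 × 2.659 = 0.89164708004125
For no arbitrage the full-cycle product must be 1, so the missing rate is 1 / 0.89164708004125 ≈ 1.121520.

1.1215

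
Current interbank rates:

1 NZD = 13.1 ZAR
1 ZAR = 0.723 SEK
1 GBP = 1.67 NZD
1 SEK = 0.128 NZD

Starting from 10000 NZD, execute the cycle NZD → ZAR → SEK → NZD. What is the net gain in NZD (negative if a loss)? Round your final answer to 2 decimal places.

10000 NZD × 13.1 = 131000 ZAR
131000 ZAR × 0.723 = 94713 SEK
94713 SEK × 0.128 = 12123.264 NZD
Net change: 12123.264 − 10000 = 2123.264 NZD

2123.26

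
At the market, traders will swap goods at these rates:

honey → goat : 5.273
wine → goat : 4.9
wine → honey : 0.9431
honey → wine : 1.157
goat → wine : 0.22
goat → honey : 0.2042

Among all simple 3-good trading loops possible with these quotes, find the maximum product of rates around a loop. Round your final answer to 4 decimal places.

1.1577

wine→goat→honey→wine: 4.9 × 0.2042 × 1.157 = 1.15767
wine→honey→goat→wine: 0.9431 × 5.273 × 0.22 = 1.09405
Maximum is wine→goat→honey→wine at 1.1577; arbitrage exists.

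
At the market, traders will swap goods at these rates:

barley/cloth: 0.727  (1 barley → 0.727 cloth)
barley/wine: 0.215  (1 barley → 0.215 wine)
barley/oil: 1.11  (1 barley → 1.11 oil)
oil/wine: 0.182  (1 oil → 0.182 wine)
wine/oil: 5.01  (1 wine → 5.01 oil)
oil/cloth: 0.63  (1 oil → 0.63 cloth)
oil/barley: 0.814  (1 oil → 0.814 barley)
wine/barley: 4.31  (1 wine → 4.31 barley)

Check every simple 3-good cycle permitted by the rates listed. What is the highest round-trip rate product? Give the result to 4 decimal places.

wine→oil→barley→wine: 5.01 × 0.814 × 0.215 = 0.87680
wine→barley→oil→wine: 4.31 × 1.11 × 0.182 = 0.87071
Maximum is wine→oil→barley→wine at 0.8768; no arbitrage — every cycle loses value.

0.8768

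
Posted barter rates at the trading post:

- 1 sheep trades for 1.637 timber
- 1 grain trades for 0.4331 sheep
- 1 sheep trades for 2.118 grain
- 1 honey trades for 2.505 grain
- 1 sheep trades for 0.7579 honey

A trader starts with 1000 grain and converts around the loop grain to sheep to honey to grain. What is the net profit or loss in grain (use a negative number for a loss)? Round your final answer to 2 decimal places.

1000 grain × 0.4331 = 433.1 sheep
433.1 sheep × 0.7579 = 328.24649 honey
328.24649 honey × 2.505 = 822.25745745 grain
Net change: 822.25745745 − 1000 = -177.74254255 grain

-177.74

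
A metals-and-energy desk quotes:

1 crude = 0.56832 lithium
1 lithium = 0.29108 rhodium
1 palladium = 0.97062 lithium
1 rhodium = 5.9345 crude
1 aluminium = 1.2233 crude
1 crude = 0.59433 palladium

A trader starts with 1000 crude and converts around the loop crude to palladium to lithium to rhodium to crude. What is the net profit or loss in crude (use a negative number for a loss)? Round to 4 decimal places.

1000 crude × 0.59433 = 594.33 palladium
594.33 palladium × 0.97062 = 576.8685846 lithium
576.8685846 lithium × 0.29108 = 167.914907605368 rhodium
167.914907605368 rhodium × 5.9345 = 996.491019184056396 crude
Net change: 996.491019184056396 − 1000 = -3.508980815943604 crude

-3.5090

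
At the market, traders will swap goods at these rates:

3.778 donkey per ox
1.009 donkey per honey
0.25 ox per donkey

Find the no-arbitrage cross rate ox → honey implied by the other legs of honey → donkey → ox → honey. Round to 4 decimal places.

3.9643

Known legs of the cycle: 1.009 × 0.25 = 0.25225
For no arbitrage the full-cycle product must be 1, so the missing rate is 1 / 0.25225 ≈ 3.964321.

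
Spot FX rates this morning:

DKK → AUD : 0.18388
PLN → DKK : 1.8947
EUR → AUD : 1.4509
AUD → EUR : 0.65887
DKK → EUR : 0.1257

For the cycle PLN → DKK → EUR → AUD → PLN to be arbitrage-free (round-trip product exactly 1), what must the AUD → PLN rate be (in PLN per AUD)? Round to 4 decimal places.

Known legs of the cycle: 1.8947 × 0.1257 × 1.4509 = 0.345551842911
For no arbitrage the full-cycle product must be 1, so the missing rate is 1 / 0.345551842911 ≈ 2.893922.

2.8939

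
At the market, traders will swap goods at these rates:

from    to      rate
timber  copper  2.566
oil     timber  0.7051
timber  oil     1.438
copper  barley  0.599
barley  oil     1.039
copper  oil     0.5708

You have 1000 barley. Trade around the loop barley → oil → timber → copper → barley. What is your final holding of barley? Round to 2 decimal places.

1126.03

1000 barley × 1.039 = 1039 oil
1039 oil × 0.7051 = 732.5989 timber
732.5989 timber × 2.566 = 1879.8487774 copper
1879.8487774 copper × 0.599 = 1126.0294176626 barley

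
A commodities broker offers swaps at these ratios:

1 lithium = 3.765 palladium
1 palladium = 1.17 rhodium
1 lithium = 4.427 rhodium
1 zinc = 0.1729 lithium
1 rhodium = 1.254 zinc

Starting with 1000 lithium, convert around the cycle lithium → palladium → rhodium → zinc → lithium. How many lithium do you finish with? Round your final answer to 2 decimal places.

1000 lithium × 3.765 = 3765 palladium
3765 palladium × 1.17 = 4405.05 rhodium
4405.05 rhodium × 1.254 = 5523.9327 zinc
5523.9327 zinc × 0.1729 = 955.08796383 lithium

955.09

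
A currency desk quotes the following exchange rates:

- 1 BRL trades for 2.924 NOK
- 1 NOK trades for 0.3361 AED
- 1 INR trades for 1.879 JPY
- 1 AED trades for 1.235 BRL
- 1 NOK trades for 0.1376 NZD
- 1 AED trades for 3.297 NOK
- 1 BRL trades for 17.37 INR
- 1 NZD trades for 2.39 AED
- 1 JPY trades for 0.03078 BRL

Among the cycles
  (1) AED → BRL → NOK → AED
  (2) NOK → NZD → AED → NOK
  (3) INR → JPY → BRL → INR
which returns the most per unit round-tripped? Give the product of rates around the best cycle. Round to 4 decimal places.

(1) 1.235 × 2.924 × 0.3361 = 1.21370
(2) 0.1376 × 2.39 × 3.297 = 1.08426
(3) 1.879 × 0.03078 × 17.37 = 1.00460
Highest is cycle (1) at 1.2137 (>1, arbitrage).

1.2137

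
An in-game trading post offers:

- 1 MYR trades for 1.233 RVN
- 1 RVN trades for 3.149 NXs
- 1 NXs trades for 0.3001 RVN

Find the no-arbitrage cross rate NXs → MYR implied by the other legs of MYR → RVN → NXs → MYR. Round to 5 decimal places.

Known legs of the cycle: 1.233 × 3.149 = 3.882717
For no arbitrage the full-cycle product must be 1, so the missing rate is 1 / 3.882717 ≈ 0.2575516.

0.25755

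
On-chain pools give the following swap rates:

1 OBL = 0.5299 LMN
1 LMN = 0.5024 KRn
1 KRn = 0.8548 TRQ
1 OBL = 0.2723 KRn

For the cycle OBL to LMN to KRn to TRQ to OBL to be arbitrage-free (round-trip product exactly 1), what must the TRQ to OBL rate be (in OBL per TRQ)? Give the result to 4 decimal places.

4.3943

Known legs of the cycle: 0.5299 × 0.5024 × 0.8548 = 0.227566360448
For no arbitrage the full-cycle product must be 1, so the missing rate is 1 / 0.227566360448 ≈ 4.394323.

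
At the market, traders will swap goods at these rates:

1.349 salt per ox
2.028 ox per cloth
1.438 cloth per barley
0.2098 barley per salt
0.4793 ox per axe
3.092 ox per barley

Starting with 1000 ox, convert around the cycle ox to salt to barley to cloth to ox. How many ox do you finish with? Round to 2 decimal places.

825.36

1000 ox × 1.349 = 1349 salt
1349 salt × 0.2098 = 283.0202 barley
283.0202 barley × 1.438 = 406.9830476 cloth
406.9830476 cloth × 2.028 = 825.3616205328 ox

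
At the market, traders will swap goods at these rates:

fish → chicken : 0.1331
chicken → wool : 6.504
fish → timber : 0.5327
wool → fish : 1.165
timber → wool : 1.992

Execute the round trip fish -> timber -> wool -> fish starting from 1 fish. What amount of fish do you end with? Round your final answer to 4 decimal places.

1 fish × 0.5327 = 0.5327 timber
0.5327 timber × 1.992 = 1.0611384 wool
1.0611384 wool × 1.165 = 1.236226236 fish

1.2362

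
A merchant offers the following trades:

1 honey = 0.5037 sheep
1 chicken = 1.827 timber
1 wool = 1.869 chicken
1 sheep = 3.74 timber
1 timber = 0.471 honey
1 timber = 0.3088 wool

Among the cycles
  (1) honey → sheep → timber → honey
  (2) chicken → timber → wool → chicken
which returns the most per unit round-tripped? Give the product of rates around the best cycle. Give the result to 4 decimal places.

1.0544

(1) 0.5037 × 3.74 × 0.471 = 0.88729
(2) 1.827 × 0.3088 × 1.869 = 1.05445
Highest is cycle (2) at 1.0544 (>1, arbitrage).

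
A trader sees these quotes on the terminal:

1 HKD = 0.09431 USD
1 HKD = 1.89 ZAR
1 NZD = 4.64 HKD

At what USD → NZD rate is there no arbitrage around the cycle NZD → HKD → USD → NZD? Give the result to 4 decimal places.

Known legs of the cycle: 4.64 × 0.09431 = 0.4375984
For no arbitrage the full-cycle product must be 1, so the missing rate is 1 / 0.4375984 ≈ 2.285200.

2.2852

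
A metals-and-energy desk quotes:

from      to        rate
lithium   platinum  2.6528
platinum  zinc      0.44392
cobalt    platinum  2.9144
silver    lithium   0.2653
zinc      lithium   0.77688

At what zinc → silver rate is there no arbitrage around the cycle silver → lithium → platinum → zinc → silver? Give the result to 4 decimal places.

Known legs of the cycle: 0.2653 × 2.6528 × 0.44392 = 0.3124254979328
For no arbitrage the full-cycle product must be 1, so the missing rate is 1 / 0.3124254979328 ≈ 3.200763.

3.2008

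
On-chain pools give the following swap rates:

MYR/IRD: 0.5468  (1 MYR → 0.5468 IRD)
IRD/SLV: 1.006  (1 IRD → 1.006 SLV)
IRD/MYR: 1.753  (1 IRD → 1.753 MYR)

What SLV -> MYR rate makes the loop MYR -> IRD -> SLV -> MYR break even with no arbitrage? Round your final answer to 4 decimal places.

Known legs of the cycle: 0.5468 × 1.006 = 0.5500808
For no arbitrage the full-cycle product must be 1, so the missing rate is 1 / 0.5500808 ≈ 1.817915.

1.8179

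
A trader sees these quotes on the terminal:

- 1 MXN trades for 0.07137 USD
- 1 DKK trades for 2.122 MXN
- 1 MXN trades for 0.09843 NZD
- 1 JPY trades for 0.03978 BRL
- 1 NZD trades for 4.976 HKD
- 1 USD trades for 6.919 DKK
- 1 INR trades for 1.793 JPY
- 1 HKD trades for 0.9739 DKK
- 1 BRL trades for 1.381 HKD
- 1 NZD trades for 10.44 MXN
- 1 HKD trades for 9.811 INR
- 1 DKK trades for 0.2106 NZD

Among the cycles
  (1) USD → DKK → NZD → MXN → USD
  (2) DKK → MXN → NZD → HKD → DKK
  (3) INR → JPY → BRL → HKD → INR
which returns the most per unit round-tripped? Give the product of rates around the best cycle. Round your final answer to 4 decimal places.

1.0857

(1) 6.919 × 0.2106 × 10.44 × 0.07137 = 1.08572
(2) 2.122 × 0.09843 × 4.976 × 0.9739 = 1.01220
(3) 1.793 × 0.03978 × 1.381 × 9.811 = 0.96639
Highest is cycle (1) at 1.0857 (>1, arbitrage).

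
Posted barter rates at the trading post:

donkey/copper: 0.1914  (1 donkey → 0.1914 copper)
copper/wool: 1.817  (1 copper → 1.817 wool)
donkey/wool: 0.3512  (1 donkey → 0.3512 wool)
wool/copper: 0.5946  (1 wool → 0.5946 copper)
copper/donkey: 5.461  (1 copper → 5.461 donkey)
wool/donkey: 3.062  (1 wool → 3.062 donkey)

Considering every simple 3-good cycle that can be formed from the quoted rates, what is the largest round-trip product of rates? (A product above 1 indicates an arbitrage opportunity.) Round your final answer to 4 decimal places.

wool→copper→donkey→wool: 0.5946 × 5.461 × 0.3512 = 1.14039
wool→donkey→copper→wool: 3.062 × 0.1914 × 1.817 = 1.06488
Maximum is wool→copper→donkey→wool at 1.1404; arbitrage exists.

1.1404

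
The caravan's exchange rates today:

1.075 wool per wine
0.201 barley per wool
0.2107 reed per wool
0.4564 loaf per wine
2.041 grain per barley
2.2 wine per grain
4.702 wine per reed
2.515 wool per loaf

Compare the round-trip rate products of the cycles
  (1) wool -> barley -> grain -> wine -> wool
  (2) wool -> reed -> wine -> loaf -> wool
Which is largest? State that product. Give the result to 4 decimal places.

(1) 0.201 × 2.041 × 2.2 × 1.075 = 0.97022
(2) 0.2107 × 4.702 × 0.4564 × 2.515 = 1.13718
Highest is cycle (2) at 1.1372 (>1, arbitrage).

1.1372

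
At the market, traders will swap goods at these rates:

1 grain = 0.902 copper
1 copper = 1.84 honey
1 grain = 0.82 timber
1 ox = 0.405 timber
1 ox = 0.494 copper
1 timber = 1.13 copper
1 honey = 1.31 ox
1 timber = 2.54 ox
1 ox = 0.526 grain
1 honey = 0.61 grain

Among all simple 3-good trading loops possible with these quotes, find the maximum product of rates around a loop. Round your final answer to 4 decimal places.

copper→honey→ox→copper: 1.84 × 1.31 × 0.494 = 1.19074
grain→timber→ox→grain: 0.82 × 2.54 × 0.526 = 1.09555
grain→copper→honey→grain: 0.902 × 1.84 × 0.61 = 1.01240
Maximum is copper→honey→ox→copper at 1.1907; arbitrage exists.

1.1907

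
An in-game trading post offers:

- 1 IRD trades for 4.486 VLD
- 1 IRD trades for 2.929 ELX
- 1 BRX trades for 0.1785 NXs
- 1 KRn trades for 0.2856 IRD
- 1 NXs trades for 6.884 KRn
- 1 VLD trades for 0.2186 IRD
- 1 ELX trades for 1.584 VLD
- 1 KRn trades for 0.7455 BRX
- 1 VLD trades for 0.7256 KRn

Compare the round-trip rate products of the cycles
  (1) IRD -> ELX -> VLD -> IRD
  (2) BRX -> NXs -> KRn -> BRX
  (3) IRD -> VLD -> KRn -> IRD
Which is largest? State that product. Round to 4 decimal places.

(1) 2.929 × 1.584 × 0.2186 = 1.01420
(2) 0.1785 × 6.884 × 0.7455 = 0.91607
(3) 4.486 × 0.7256 × 0.2856 = 0.92964
Highest is cycle (1) at 1.0142 (>1, arbitrage).

1.0142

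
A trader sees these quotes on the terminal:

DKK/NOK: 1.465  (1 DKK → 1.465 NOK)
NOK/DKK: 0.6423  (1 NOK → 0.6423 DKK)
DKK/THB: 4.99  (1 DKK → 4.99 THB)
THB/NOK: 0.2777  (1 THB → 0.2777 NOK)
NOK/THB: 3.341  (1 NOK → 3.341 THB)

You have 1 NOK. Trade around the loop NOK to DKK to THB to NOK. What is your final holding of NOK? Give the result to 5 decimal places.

0.89005

1 NOK × 0.6423 = 0.6423 DKK
0.6423 DKK × 4.99 = 3.205077 THB
3.205077 THB × 0.2777 = 0.8900498829 NOK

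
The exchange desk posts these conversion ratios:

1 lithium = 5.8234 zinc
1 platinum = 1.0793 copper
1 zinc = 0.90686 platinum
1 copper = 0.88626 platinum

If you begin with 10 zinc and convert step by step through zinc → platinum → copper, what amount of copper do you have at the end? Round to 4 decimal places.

10 zinc × 0.90686 = 9.0686 platinum
9.0686 platinum × 1.0793 = 9.78773998 copper

9.7877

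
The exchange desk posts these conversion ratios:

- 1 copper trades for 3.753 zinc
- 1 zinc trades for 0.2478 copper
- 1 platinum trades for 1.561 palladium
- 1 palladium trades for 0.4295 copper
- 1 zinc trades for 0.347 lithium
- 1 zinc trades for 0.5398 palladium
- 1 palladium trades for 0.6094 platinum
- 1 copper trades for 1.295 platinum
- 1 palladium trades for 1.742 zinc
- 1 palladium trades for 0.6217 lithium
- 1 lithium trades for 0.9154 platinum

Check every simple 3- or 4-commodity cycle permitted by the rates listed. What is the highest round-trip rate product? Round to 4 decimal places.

platinum→palladium→lithium→platinum: 1.561 × 0.6217 × 0.9154 = 0.88837
platinum→palladium→zinc→copper→platinum: 1.561 × 1.742 × 0.2478 × 1.295 = 0.87261
palladium→copper→zinc→palladium: 0.4295 × 3.753 × 0.5398 = 0.87011
platinum→palladium→copper→platinum: 1.561 × 0.4295 × 1.295 = 0.86823
platinum→palladium→zinc→lithium→platinum: 1.561 × 1.742 × 0.347 × 0.9154 = 0.86376
Maximum is platinum→palladium→lithium→platinum at 0.8884; no arbitrage — every cycle loses value.

0.8884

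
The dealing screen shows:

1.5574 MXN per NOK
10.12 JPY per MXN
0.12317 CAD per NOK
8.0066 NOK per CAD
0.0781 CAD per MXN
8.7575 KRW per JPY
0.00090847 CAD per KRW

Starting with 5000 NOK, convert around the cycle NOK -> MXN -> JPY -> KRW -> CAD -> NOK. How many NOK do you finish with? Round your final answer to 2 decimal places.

5019.84

5000 NOK × 1.5574 = 7787 MXN
7787 MXN × 10.12 = 78804.44 JPY
78804.44 JPY × 8.7575 = 690129.8833 KRW
690129.8833 KRW × 0.00090847 = 626.962295081551 CAD
626.962295081551 CAD × 8.0066 = 5019.8363117999462366 NOK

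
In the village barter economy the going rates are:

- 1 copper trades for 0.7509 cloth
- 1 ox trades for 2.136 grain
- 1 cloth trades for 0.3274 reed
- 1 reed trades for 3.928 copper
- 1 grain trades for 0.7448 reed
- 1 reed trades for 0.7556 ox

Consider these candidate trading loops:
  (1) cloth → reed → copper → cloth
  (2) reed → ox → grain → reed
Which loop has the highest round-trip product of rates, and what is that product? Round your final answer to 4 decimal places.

1.2021

(1) 0.3274 × 3.928 × 0.7509 = 0.96568
(2) 0.7556 × 2.136 × 0.7448 = 1.20208
Highest is cycle (2) at 1.2021 (>1, arbitrage).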